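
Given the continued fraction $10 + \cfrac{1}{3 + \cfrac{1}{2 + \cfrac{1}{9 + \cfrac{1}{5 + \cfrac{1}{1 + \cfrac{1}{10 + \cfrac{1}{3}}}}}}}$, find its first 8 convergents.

Using the convergent recurrence p_i = a_i*p_{i-1} + p_{i-2}, q_i = a_i*q_{i-1} + q_{i-2} with p_{-2}=0, p_{-1}=1, q_{-2}=1, q_{-1}=0:
  i=0: a_0=10, p_0 = 10*1 + 0 = 10, q_0 = 10*0 + 1 = 1.
  i=1: a_1=3, p_1 = 3*10 + 1 = 31, q_1 = 3*1 + 0 = 3.
  i=2: a_2=2, p_2 = 2*31 + 10 = 72, q_2 = 2*3 + 1 = 7.
  i=3: a_3=9, p_3 = 9*72 + 31 = 679, q_3 = 9*7 + 3 = 66.
  i=4: a_4=5, p_4 = 5*679 + 72 = 3467, q_4 = 5*66 + 7 = 337.
  i=5: a_5=1, p_5 = 1*3467 + 679 = 4146, q_5 = 1*337 + 66 = 403.
  i=6: a_6=10, p_6 = 10*4146 + 3467 = 44927, q_6 = 10*403 + 337 = 4367.
  i=7: a_7=3, p_7 = 3*44927 + 4146 = 138927, q_7 = 3*4367 + 403 = 13504.

10/1, 31/3, 72/7, 679/66, 3467/337, 4146/403, 44927/4367, 138927/13504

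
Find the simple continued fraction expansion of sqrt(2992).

[54; (1, 2, 3, 11, 1, 5, 1, 11, 3, 2, 1, 108)]

Write x_i = (sqrt(2992) + m_i)/d_i with (m_0, d_0) = (0, 1). a_0 = floor(sqrt(2992)) = 54, since 54^2 = 2916 <= 2992 < 3025 = 55^2.
Iterate m_{i+1} = d_i*a_i - m_i, d_{i+1} = (2992 - m_{i+1}^2)/d_i, a_{i+1} = floor((a_0 + m_{i+1})/d_{i+1}):
  m_1 = 1*54 - 0 = 54, d_1 = (2992 - 54^2)/1 = 76/1 = 76, a_1 = floor((54 + 54)/76) = 1.
  m_2 = 76*1 - 54 = 22, d_2 = (2992 - 22^2)/76 = 2508/76 = 33, a_2 = floor((54 + 22)/33) = 2.
  m_3 = 33*2 - 22 = 44, d_3 = (2992 - 44^2)/33 = 1056/33 = 32, a_3 = floor((54 + 44)/32) = 3.
  m_4 = 32*3 - 44 = 52, d_4 = (2992 - 52^2)/32 = 288/32 = 9, a_4 = floor((54 + 52)/9) = 11.
  m_5 = 9*11 - 52 = 47, d_5 = (2992 - 47^2)/9 = 783/9 = 87, a_5 = floor((54 + 47)/87) = 1.
  m_6 = 87*1 - 47 = 40, d_6 = (2992 - 40^2)/87 = 1392/87 = 16, a_6 = floor((54 + 40)/16) = 5.
  m_7 = 16*5 - 40 = 40, d_7 = (2992 - 40^2)/16 = 1392/16 = 87, a_7 = floor((54 + 40)/87) = 1.
  m_8 = 87*1 - 40 = 47, d_8 = (2992 - 47^2)/87 = 783/87 = 9, a_8 = floor((54 + 47)/9) = 11.
  m_9 = 9*11 - 47 = 52, d_9 = (2992 - 52^2)/9 = 288/9 = 32, a_9 = floor((54 + 52)/32) = 3.
  m_10 = 32*3 - 52 = 44, d_10 = (2992 - 44^2)/32 = 1056/32 = 33, a_10 = floor((54 + 44)/33) = 2.
  m_11 = 33*2 - 44 = 22, d_11 = (2992 - 22^2)/33 = 2508/33 = 76, a_11 = floor((54 + 22)/76) = 1.
  m_12 = 76*1 - 22 = 54, d_12 = (2992 - 54^2)/76 = 76/76 = 1, a_12 = floor((54 + 54)/1) = 108.
  m_13 = 1*108 - 54 = 54, d_13 = (2992 - 54^2)/1 = 76/1 = 76: (m_13, d_13) = (m_1, d_1) = (54, 76), so from here the quotients repeat a_1, ..., a_12; the period length is 12.
Hence the expansion of sqrt(2992) is a_0 = 54 followed by the repeating block 1, 2, 3, 11, 1, 5, 1, 11, 3, 2, 1, 108 (period 12).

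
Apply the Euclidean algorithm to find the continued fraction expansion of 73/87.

Run the Euclidean algorithm on 73 and 87; the successive quotients are the partial quotients a_0, a_1, ... (each step inverts the fractional part left over by the previous one):
  73 = 0*87 + 73, so a_0 = 0.
  87 = 1*73 + 14, so a_1 = 1.
  73 = 5*14 + 3, so a_2 = 5.
  14 = 4*3 + 2, so a_3 = 4.
  3 = 1*2 + 1, so a_4 = 1.
  2 = 2*1 + 0, so a_5 = 2.
The remainder reaches 0 after 6 divisions, so the expansion has 6 partial quotients, read off in order.

[0; 1, 5, 4, 1, 2]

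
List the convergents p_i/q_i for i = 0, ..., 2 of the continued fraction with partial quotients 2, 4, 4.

2/1, 9/4, 38/17

Using the convergent recurrence p_i = a_i*p_{i-1} + p_{i-2}, q_i = a_i*q_{i-1} + q_{i-2} with p_{-2}=0, p_{-1}=1, q_{-2}=1, q_{-1}=0:
  i=0: a_0=2, p_0 = 2*1 + 0 = 2, q_0 = 2*0 + 1 = 1.
  i=1: a_1=4, p_1 = 4*2 + 1 = 9, q_1 = 4*1 + 0 = 4.
  i=2: a_2=4, p_2 = 4*9 + 2 = 38, q_2 = 4*4 + 1 = 17.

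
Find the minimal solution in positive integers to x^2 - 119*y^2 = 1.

(x, y) = (120, 11)

First expand sqrt(119) as a continued fraction. With x_i = (sqrt(119) + m_i)/d_i and (m_0, d_0) = (0, 1): a_0 = floor(sqrt(119)) = 10, since 10^2 = 100 <= 119 < 121 = 11^2.
Iterate m_{i+1} = d_i*a_i - m_i, d_{i+1} = (119 - m_{i+1}^2)/d_i, a_{i+1} = floor((a_0 + m_{i+1})/d_{i+1}):
  m_1 = 1*10 - 0 = 10, d_1 = (119 - 10^2)/1 = 19/1 = 19, a_1 = floor((10 + 10)/19) = 1.
  m_2 = 19*1 - 10 = 9, d_2 = (119 - 9^2)/19 = 38/19 = 2, a_2 = floor((10 + 9)/2) = 9.
  m_3 = 2*9 - 9 = 9, d_3 = (119 - 9^2)/2 = 38/2 = 19, a_3 = floor((10 + 9)/19) = 1.
  m_4 = 19*1 - 9 = 10, d_4 = (119 - 10^2)/19 = 19/19 = 1, a_4 = floor((10 + 10)/1) = 20.
  m_5 = 1*20 - 10 = 10, d_5 = (119 - 10^2)/1 = 19/1 = 19: (m_5, d_5) = (m_1, d_1) = (10, 19), so from here the quotients repeat a_1, ..., a_4; the period length is 4.
So sqrt(119) = [10; (1, 9, 1, 20)] with period length k = 4.
k is even, so the fundamental solution of x^2 - 119y^2 = 1 is (p_{k-1}, q_{k-1}) = (p_3, q_3); compute convergents through index 3.
Convergents (p_i = a_i*p_{i-1} + p_{i-2}, q_i = a_i*q_{i-1} + q_{i-2} with p_{-2}=0, p_{-1}=1, q_{-2}=1, q_{-1}=0):
  i=0: a_0=10, p_0 = 10*1 + 0 = 10, q_0 = 10*0 + 1 = 1.
  i=1: a_1=1, p_1 = 1*10 + 1 = 11, q_1 = 1*1 + 0 = 1.
  i=2: a_2=9, p_2 = 9*11 + 10 = 109, q_2 = 9*1 + 1 = 10.
  i=3: a_3=1, p_3 = 1*109 + 11 = 120, q_3 = 1*10 + 1 = 11.
Check: 120^2 - 119*11^2 = 14400 - 14399 = 1, so (x, y) = (120, 11) solves the equation, and by the theorem it is the least positive solution.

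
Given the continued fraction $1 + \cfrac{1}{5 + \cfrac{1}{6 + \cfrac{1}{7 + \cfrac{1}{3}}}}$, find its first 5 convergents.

Using the convergent recurrence p_i = a_i*p_{i-1} + p_{i-2}, q_i = a_i*q_{i-1} + q_{i-2} with p_{-2}=0, p_{-1}=1, q_{-2}=1, q_{-1}=0:
  i=0: a_0=1, p_0 = 1*1 + 0 = 1, q_0 = 1*0 + 1 = 1.
  i=1: a_1=5, p_1 = 5*1 + 1 = 6, q_1 = 5*1 + 0 = 5.
  i=2: a_2=6, p_2 = 6*6 + 1 = 37, q_2 = 6*5 + 1 = 31.
  i=3: a_3=7, p_3 = 7*37 + 6 = 265, q_3 = 7*31 + 5 = 222.
  i=4: a_4=3, p_4 = 3*265 + 37 = 832, q_4 = 3*222 + 31 = 697.

1/1, 6/5, 37/31, 265/222, 832/697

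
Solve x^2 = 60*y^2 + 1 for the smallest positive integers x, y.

(x, y) = (31, 4)

First expand sqrt(60) as a continued fraction. With x_i = (sqrt(60) + m_i)/d_i and (m_0, d_0) = (0, 1): a_0 = floor(sqrt(60)) = 7, since 7^2 = 49 <= 60 < 64 = 8^2.
Iterate m_{i+1} = d_i*a_i - m_i, d_{i+1} = (60 - m_{i+1}^2)/d_i, a_{i+1} = floor((a_0 + m_{i+1})/d_{i+1}):
  m_1 = 1*7 - 0 = 7, d_1 = (60 - 7^2)/1 = 11/1 = 11, a_1 = floor((7 + 7)/11) = 1.
  m_2 = 11*1 - 7 = 4, d_2 = (60 - 4^2)/11 = 44/11 = 4, a_2 = floor((7 + 4)/4) = 2.
  m_3 = 4*2 - 4 = 4, d_3 = (60 - 4^2)/4 = 44/4 = 11, a_3 = floor((7 + 4)/11) = 1.
  m_4 = 11*1 - 4 = 7, d_4 = (60 - 7^2)/11 = 11/11 = 1, a_4 = floor((7 + 7)/1) = 14.
  m_5 = 1*14 - 7 = 7, d_5 = (60 - 7^2)/1 = 11/1 = 11: (m_5, d_5) = (m_1, d_1) = (7, 11), so from here the quotients repeat a_1, ..., a_4; the period length is 4.
So sqrt(60) = [7; (1, 2, 1, 14)] with period length k = 4.
k is even, so the fundamental solution of x^2 - 60y^2 = 1 is (p_{k-1}, q_{k-1}) = (p_3, q_3); compute convergents through index 3.
Convergents (p_i = a_i*p_{i-1} + p_{i-2}, q_i = a_i*q_{i-1} + q_{i-2} with p_{-2}=0, p_{-1}=1, q_{-2}=1, q_{-1}=0):
  i=0: a_0=7, p_0 = 7*1 + 0 = 7, q_0 = 7*0 + 1 = 1.
  i=1: a_1=1, p_1 = 1*7 + 1 = 8, q_1 = 1*1 + 0 = 1.
  i=2: a_2=2, p_2 = 2*8 + 7 = 23, q_2 = 2*1 + 1 = 3.
  i=3: a_3=1, p_3 = 1*23 + 8 = 31, q_3 = 1*3 + 1 = 4.
Check: 31^2 - 60*4^2 = 961 - 960 = 1, so (x, y) = (31, 4) solves the equation, and by the theorem it is the least positive solution.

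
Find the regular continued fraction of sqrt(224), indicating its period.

Write x_i = (sqrt(224) + m_i)/d_i with (m_0, d_0) = (0, 1). a_0 = floor(sqrt(224)) = 14, since 14^2 = 196 <= 224 < 225 = 15^2.
Iterate m_{i+1} = d_i*a_i - m_i, d_{i+1} = (224 - m_{i+1}^2)/d_i, a_{i+1} = floor((a_0 + m_{i+1})/d_{i+1}):
  m_1 = 1*14 - 0 = 14, d_1 = (224 - 14^2)/1 = 28/1 = 28, a_1 = floor((14 + 14)/28) = 1.
  m_2 = 28*1 - 14 = 14, d_2 = (224 - 14^2)/28 = 28/28 = 1, a_2 = floor((14 + 14)/1) = 28.
  m_3 = 1*28 - 14 = 14, d_3 = (224 - 14^2)/1 = 28/1 = 28: (m_3, d_3) = (m_1, d_1) = (14, 28), so from here the quotients repeat a_1, a_2; the period length is 2.
Hence the expansion of sqrt(224) is a_0 = 14 followed by the repeating block 1, 28 (period 2).

[14; (1, 28)]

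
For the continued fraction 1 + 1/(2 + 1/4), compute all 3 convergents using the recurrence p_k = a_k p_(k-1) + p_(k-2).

Using the convergent recurrence p_i = a_i*p_{i-1} + p_{i-2}, q_i = a_i*q_{i-1} + q_{i-2} with p_{-2}=0, p_{-1}=1, q_{-2}=1, q_{-1}=0:
  i=0: a_0=1, p_0 = 1*1 + 0 = 1, q_0 = 1*0 + 1 = 1.
  i=1: a_1=2, p_1 = 2*1 + 1 = 3, q_1 = 2*1 + 0 = 2.
  i=2: a_2=4, p_2 = 4*3 + 1 = 13, q_2 = 4*2 + 1 = 9.

1/1, 3/2, 13/9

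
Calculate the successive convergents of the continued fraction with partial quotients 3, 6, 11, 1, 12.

3/1, 19/6, 212/67, 231/73, 2984/943

Using the convergent recurrence p_i = a_i*p_{i-1} + p_{i-2}, q_i = a_i*q_{i-1} + q_{i-2} with p_{-2}=0, p_{-1}=1, q_{-2}=1, q_{-1}=0:
  i=0: a_0=3, p_0 = 3*1 + 0 = 3, q_0 = 3*0 + 1 = 1.
  i=1: a_1=6, p_1 = 6*3 + 1 = 19, q_1 = 6*1 + 0 = 6.
  i=2: a_2=11, p_2 = 11*19 + 3 = 212, q_2 = 11*6 + 1 = 67.
  i=3: a_3=1, p_3 = 1*212 + 19 = 231, q_3 = 1*67 + 6 = 73.
  i=4: a_4=12, p_4 = 12*231 + 212 = 2984, q_4 = 12*73 + 67 = 943.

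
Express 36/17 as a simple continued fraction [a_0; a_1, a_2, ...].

[2; 8, 2]

Run the Euclidean algorithm on 36 and 17; the successive quotients are the partial quotients a_0, a_1, ... (each step inverts the fractional part left over by the previous one):
  36 = 2*17 + 2, so a_0 = 2.
  17 = 8*2 + 1, so a_1 = 8.
  2 = 2*1 + 0, so a_2 = 2.
The remainder reaches 0 after 3 divisions, so the expansion has 3 partial quotients, read off in order.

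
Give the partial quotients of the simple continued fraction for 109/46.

[2; 2, 1, 2, 2, 2]

Run the Euclidean algorithm on 109 and 46; the successive quotients are the partial quotients a_0, a_1, ... (each step inverts the fractional part left over by the previous one):
  109 = 2*46 + 17, so a_0 = 2.
  46 = 2*17 + 12, so a_1 = 2.
  17 = 1*12 + 5, so a_2 = 1.
  12 = 2*5 + 2, so a_3 = 2.
  5 = 2*2 + 1, so a_4 = 2.
  2 = 2*1 + 0, so a_5 = 2.
The remainder reaches 0 after 6 divisions, so the expansion has 6 partial quotients, read off in order.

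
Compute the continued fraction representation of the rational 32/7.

Run the Euclidean algorithm on 32 and 7; the successive quotients are the partial quotients a_0, a_1, ... (each step inverts the fractional part left over by the previous one):
  32 = 4*7 + 4, so a_0 = 4.
  7 = 1*4 + 3, so a_1 = 1.
  4 = 1*3 + 1, so a_2 = 1.
  3 = 3*1 + 0, so a_3 = 3.
The remainder reaches 0 after 4 divisions, so the expansion has 4 partial quotients, read off in order.

[4; 1, 1, 3]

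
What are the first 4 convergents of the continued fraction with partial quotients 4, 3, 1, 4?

4/1, 13/3, 17/4, 81/19

Using the convergent recurrence p_i = a_i*p_{i-1} + p_{i-2}, q_i = a_i*q_{i-1} + q_{i-2} with p_{-2}=0, p_{-1}=1, q_{-2}=1, q_{-1}=0:
  i=0: a_0=4, p_0 = 4*1 + 0 = 4, q_0 = 4*0 + 1 = 1.
  i=1: a_1=3, p_1 = 3*4 + 1 = 13, q_1 = 3*1 + 0 = 3.
  i=2: a_2=1, p_2 = 1*13 + 4 = 17, q_2 = 1*3 + 1 = 4.
  i=3: a_3=4, p_3 = 4*17 + 13 = 81, q_3 = 4*4 + 3 = 19.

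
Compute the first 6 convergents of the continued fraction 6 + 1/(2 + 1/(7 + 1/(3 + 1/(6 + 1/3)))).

6/1, 13/2, 97/15, 304/47, 1921/297, 6067/938

Using the convergent recurrence p_i = a_i*p_{i-1} + p_{i-2}, q_i = a_i*q_{i-1} + q_{i-2} with p_{-2}=0, p_{-1}=1, q_{-2}=1, q_{-1}=0:
  i=0: a_0=6, p_0 = 6*1 + 0 = 6, q_0 = 6*0 + 1 = 1.
  i=1: a_1=2, p_1 = 2*6 + 1 = 13, q_1 = 2*1 + 0 = 2.
  i=2: a_2=7, p_2 = 7*13 + 6 = 97, q_2 = 7*2 + 1 = 15.
  i=3: a_3=3, p_3 = 3*97 + 13 = 304, q_3 = 3*15 + 2 = 47.
  i=4: a_4=6, p_4 = 6*304 + 97 = 1921, q_4 = 6*47 + 15 = 297.
  i=5: a_5=3, p_5 = 3*1921 + 304 = 6067, q_5 = 3*297 + 47 = 938.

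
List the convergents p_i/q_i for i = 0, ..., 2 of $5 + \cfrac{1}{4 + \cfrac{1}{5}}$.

5/1, 21/4, 110/21

Using the convergent recurrence p_i = a_i*p_{i-1} + p_{i-2}, q_i = a_i*q_{i-1} + q_{i-2} with p_{-2}=0, p_{-1}=1, q_{-2}=1, q_{-1}=0:
  i=0: a_0=5, p_0 = 5*1 + 0 = 5, q_0 = 5*0 + 1 = 1.
  i=1: a_1=4, p_1 = 4*5 + 1 = 21, q_1 = 4*1 + 0 = 4.
  i=2: a_2=5, p_2 = 5*21 + 5 = 110, q_2 = 5*4 + 1 = 21.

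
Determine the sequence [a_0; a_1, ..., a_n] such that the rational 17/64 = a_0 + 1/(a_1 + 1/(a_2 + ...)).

[0; 3, 1, 3, 4]

Run the Euclidean algorithm on 17 and 64; the successive quotients are the partial quotients a_0, a_1, ... (each step inverts the fractional part left over by the previous one):
  17 = 0*64 + 17, so a_0 = 0.
  64 = 3*17 + 13, so a_1 = 3.
  17 = 1*13 + 4, so a_2 = 1.
  13 = 3*4 + 1, so a_3 = 3.
  4 = 4*1 + 0, so a_4 = 4.
The remainder reaches 0 after 5 divisions, so the expansion has 5 partial quotients, read off in order.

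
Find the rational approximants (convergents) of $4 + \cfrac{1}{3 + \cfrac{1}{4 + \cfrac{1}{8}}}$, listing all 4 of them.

Using the convergent recurrence p_i = a_i*p_{i-1} + p_{i-2}, q_i = a_i*q_{i-1} + q_{i-2} with p_{-2}=0, p_{-1}=1, q_{-2}=1, q_{-1}=0:
  i=0: a_0=4, p_0 = 4*1 + 0 = 4, q_0 = 4*0 + 1 = 1.
  i=1: a_1=3, p_1 = 3*4 + 1 = 13, q_1 = 3*1 + 0 = 3.
  i=2: a_2=4, p_2 = 4*13 + 4 = 56, q_2 = 4*3 + 1 = 13.
  i=3: a_3=8, p_3 = 8*56 + 13 = 461, q_3 = 8*13 + 3 = 107.

4/1, 13/3, 56/13, 461/107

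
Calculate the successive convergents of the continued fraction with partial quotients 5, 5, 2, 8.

5/1, 26/5, 57/11, 482/93

Using the convergent recurrence p_i = a_i*p_{i-1} + p_{i-2}, q_i = a_i*q_{i-1} + q_{i-2} with p_{-2}=0, p_{-1}=1, q_{-2}=1, q_{-1}=0:
  i=0: a_0=5, p_0 = 5*1 + 0 = 5, q_0 = 5*0 + 1 = 1.
  i=1: a_1=5, p_1 = 5*5 + 1 = 26, q_1 = 5*1 + 0 = 5.
  i=2: a_2=2, p_2 = 2*26 + 5 = 57, q_2 = 2*5 + 1 = 11.
  i=3: a_3=8, p_3 = 8*57 + 26 = 482, q_3 = 8*11 + 5 = 93.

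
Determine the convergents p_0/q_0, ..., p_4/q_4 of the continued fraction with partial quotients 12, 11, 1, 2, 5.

12/1, 133/11, 145/12, 423/35, 2260/187

Using the convergent recurrence p_i = a_i*p_{i-1} + p_{i-2}, q_i = a_i*q_{i-1} + q_{i-2} with p_{-2}=0, p_{-1}=1, q_{-2}=1, q_{-1}=0:
  i=0: a_0=12, p_0 = 12*1 + 0 = 12, q_0 = 12*0 + 1 = 1.
  i=1: a_1=11, p_1 = 11*12 + 1 = 133, q_1 = 11*1 + 0 = 11.
  i=2: a_2=1, p_2 = 1*133 + 12 = 145, q_2 = 1*11 + 1 = 12.
  i=3: a_3=2, p_3 = 2*145 + 133 = 423, q_3 = 2*12 + 11 = 35.
  i=4: a_4=5, p_4 = 5*423 + 145 = 2260, q_4 = 5*35 + 12 = 187.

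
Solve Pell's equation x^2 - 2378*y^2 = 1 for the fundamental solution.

(x, y) = (1374483, 28186)

First expand sqrt(2378) as a continued fraction. With x_i = (sqrt(2378) + m_i)/d_i and (m_0, d_0) = (0, 1): a_0 = floor(sqrt(2378)) = 48, since 48^2 = 2304 <= 2378 < 2401 = 49^2.
Iterate m_{i+1} = d_i*a_i - m_i, d_{i+1} = (2378 - m_{i+1}^2)/d_i, a_{i+1} = floor((a_0 + m_{i+1})/d_{i+1}):
  m_1 = 1*48 - 0 = 48, d_1 = (2378 - 48^2)/1 = 74/1 = 74, a_1 = floor((48 + 48)/74) = 1.
  m_2 = 74*1 - 48 = 26, d_2 = (2378 - 26^2)/74 = 1702/74 = 23, a_2 = floor((48 + 26)/23) = 3.
  m_3 = 23*3 - 26 = 43, d_3 = (2378 - 43^2)/23 = 529/23 = 23, a_3 = floor((48 + 43)/23) = 3.
  m_4 = 23*3 - 43 = 26, d_4 = (2378 - 26^2)/23 = 1702/23 = 74, a_4 = floor((48 + 26)/74) = 1.
  m_5 = 74*1 - 26 = 48, d_5 = (2378 - 48^2)/74 = 74/74 = 1, a_5 = floor((48 + 48)/1) = 96.
  m_6 = 1*96 - 48 = 48, d_6 = (2378 - 48^2)/1 = 74/1 = 74: (m_6, d_6) = (m_1, d_1) = (48, 74), so from here the quotients repeat a_1, ..., a_5; the period length is 5.
So sqrt(2378) = [48; (1, 3, 3, 1, 96)] with period length k = 5.
k is odd, so (p_{k-1}, q_{k-1}) only solves x^2 - 2378y^2 = -1 and the fundamental solution of x^2 - 2378y^2 = 1 is (p_{2k-1}, q_{2k-1}) = (p_9, q_9); compute convergents through index 9, running through the period twice.
Convergents (p_i = a_i*p_{i-1} + p_{i-2}, q_i = a_i*q_{i-1} + q_{i-2} with p_{-2}=0, p_{-1}=1, q_{-2}=1, q_{-1}=0):
  i=0: a_0=48, p_0 = 48*1 + 0 = 48, q_0 = 48*0 + 1 = 1.
  i=1: a_1=1, p_1 = 1*48 + 1 = 49, q_1 = 1*1 + 0 = 1.
  i=2: a_2=3, p_2 = 3*49 + 48 = 195, q_2 = 3*1 + 1 = 4.
  i=3: a_3=3, p_3 = 3*195 + 49 = 634, q_3 = 3*4 + 1 = 13.
  i=4: a_4=1, p_4 = 1*634 + 195 = 829, q_4 = 1*13 + 4 = 17.
  i=5: a_5=96, p_5 = 96*829 + 634 = 80218, q_5 = 96*17 + 13 = 1645.
  i=6: a_6=1, p_6 = 1*80218 + 829 = 81047, q_6 = 1*1645 + 17 = 1662.
  i=7: a_7=3, p_7 = 3*81047 + 80218 = 323359, q_7 = 3*1662 + 1645 = 6631.
  i=8: a_8=3, p_8 = 3*323359 + 81047 = 1051124, q_8 = 3*6631 + 1662 = 21555.
  i=9: a_9=1, p_9 = 1*1051124 + 323359 = 1374483, q_9 = 1*21555 + 6631 = 28186.
Indeed p_4^2 - 2378*q_4^2 = 687241 - 687242 = -1, not +1.
Check: 1374483^2 - 2378*28186^2 = 1889203517289 - 1889203517288 = 1, so (x, y) = (1374483, 28186) solves the equation, and by the theorem it is the least positive solution.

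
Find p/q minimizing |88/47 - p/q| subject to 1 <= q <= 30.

Expand x = 88/47 as a continued fraction with the Euclidean algorithm:
  88 = 1*47 + 41, so a_0 = 1.
  47 = 1*41 + 6, so a_1 = 1.
  41 = 6*6 + 5, so a_2 = 6.
  6 = 1*5 + 1, so a_3 = 1.
  5 = 5*1 + 0, so a_4 = 5.
so x = [1; 1, 6, 1, 5].
Convergents (p_i = a_i*p_{i-1} + p_{i-2}, q_i = a_i*q_{i-1} + q_{i-2} with p_{-2}=0, p_{-1}=1, q_{-2}=1, q_{-1}=0), until the denominator exceeds 30:
  i=0: a_0=1, p_0 = 1*1 + 0 = 1, q_0 = 1*0 + 1 = 1.
  i=1: a_1=1, p_1 = 1*1 + 1 = 2, q_1 = 1*1 + 0 = 1.
  i=2: a_2=6, p_2 = 6*2 + 1 = 13, q_2 = 6*1 + 1 = 7.
  i=3: a_3=1, p_3 = 1*13 + 2 = 15, q_3 = 1*7 + 1 = 8.
  i=4: a_4=5, p_4 = 5*15 + 13 = 88, q_4 = 5*8 + 7 = 47.
q_4 = 47 > 30, so the last convergent with denominator <= 30 is p_3/q_3 = 15/8.
The closest fraction with denominator <= 30 is either p_3/q_3 or the intermediate fraction (k*p_3 + p_2)/(k*q_3 + q_2) with the largest k >= 1 whose denominator stays <= 30; these approach x as k grows, and every other convergent or intermediate fraction in range is farther away.
Largest k: floor((30 - q_2)/q_3) = floor((30 - 7)/8) = 2.
That gives (2*15 + 13)/(2*8 + 7) = 43/23.
Compare the errors: |x - 15/8| = |88*8 - 15*47|/(47*8) = 1/376, and |x - 43/23| = |88*23 - 43*47|/(47*23) = 3/1081.
Cross-multiplying, 1*1081 = 1081 < 1128 = 3*376, so 1/376 is smaller: the convergent 15/8 is closer to x than 43/23.

15/8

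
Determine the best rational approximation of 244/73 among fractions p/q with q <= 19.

Expand x = 244/73 as a continued fraction with the Euclidean algorithm:
  244 = 3*73 + 25, so a_0 = 3.
  73 = 2*25 + 23, so a_1 = 2.
  25 = 1*23 + 2, so a_2 = 1.
  23 = 11*2 + 1, so a_3 = 11.
  2 = 2*1 + 0, so a_4 = 2.
so x = [3; 2, 1, 11, 2].
Convergents (p_i = a_i*p_{i-1} + p_{i-2}, q_i = a_i*q_{i-1} + q_{i-2} with p_{-2}=0, p_{-1}=1, q_{-2}=1, q_{-1}=0), until the denominator exceeds 19:
  i=0: a_0=3, p_0 = 3*1 + 0 = 3, q_0 = 3*0 + 1 = 1.
  i=1: a_1=2, p_1 = 2*3 + 1 = 7, q_1 = 2*1 + 0 = 2.
  i=2: a_2=1, p_2 = 1*7 + 3 = 10, q_2 = 1*2 + 1 = 3.
  i=3: a_3=11, p_3 = 11*10 + 7 = 117, q_3 = 11*3 + 2 = 35.
q_3 = 35 > 19, so the last convergent with denominator <= 19 is p_2/q_2 = 10/3.
The closest fraction with denominator <= 19 is either p_2/q_2 or the intermediate fraction (k*p_2 + p_1)/(k*q_2 + q_1) with the largest k >= 1 whose denominator stays <= 19; these approach x as k grows, and every other convergent or intermediate fraction in range is farther away.
Largest k: floor((19 - q_1)/q_2) = floor((19 - 2)/3) = 5.
That gives (5*10 + 7)/(5*3 + 2) = 57/17.
Compare the errors: |x - 10/3| = |244*3 - 10*73|/(73*3) = 2/219, and |x - 57/17| = |244*17 - 57*73|/(73*17) = 13/1241.
Cross-multiplying, 2*1241 = 2482 < 2847 = 13*219, so 2/219 is smaller: the convergent 10/3 is closer to x than 57/17.

10/3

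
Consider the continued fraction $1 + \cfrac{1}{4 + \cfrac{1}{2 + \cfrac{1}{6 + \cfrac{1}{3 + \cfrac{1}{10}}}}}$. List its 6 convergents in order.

Using the convergent recurrence p_i = a_i*p_{i-1} + p_{i-2}, q_i = a_i*q_{i-1} + q_{i-2} with p_{-2}=0, p_{-1}=1, q_{-2}=1, q_{-1}=0:
  i=0: a_0=1, p_0 = 1*1 + 0 = 1, q_0 = 1*0 + 1 = 1.
  i=1: a_1=4, p_1 = 4*1 + 1 = 5, q_1 = 4*1 + 0 = 4.
  i=2: a_2=2, p_2 = 2*5 + 1 = 11, q_2 = 2*4 + 1 = 9.
  i=3: a_3=6, p_3 = 6*11 + 5 = 71, q_3 = 6*9 + 4 = 58.
  i=4: a_4=3, p_4 = 3*71 + 11 = 224, q_4 = 3*58 + 9 = 183.
  i=5: a_5=10, p_5 = 10*224 + 71 = 2311, q_5 = 10*183 + 58 = 1888.

1/1, 5/4, 11/9, 71/58, 224/183, 2311/1888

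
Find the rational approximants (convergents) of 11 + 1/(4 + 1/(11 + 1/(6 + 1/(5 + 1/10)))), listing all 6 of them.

Using the convergent recurrence p_i = a_i*p_{i-1} + p_{i-2}, q_i = a_i*q_{i-1} + q_{i-2} with p_{-2}=0, p_{-1}=1, q_{-2}=1, q_{-1}=0:
  i=0: a_0=11, p_0 = 11*1 + 0 = 11, q_0 = 11*0 + 1 = 1.
  i=1: a_1=4, p_1 = 4*11 + 1 = 45, q_1 = 4*1 + 0 = 4.
  i=2: a_2=11, p_2 = 11*45 + 11 = 506, q_2 = 11*4 + 1 = 45.
  i=3: a_3=6, p_3 = 6*506 + 45 = 3081, q_3 = 6*45 + 4 = 274.
  i=4: a_4=5, p_4 = 5*3081 + 506 = 15911, q_4 = 5*274 + 45 = 1415.
  i=5: a_5=10, p_5 = 10*15911 + 3081 = 162191, q_5 = 10*1415 + 274 = 14424.

11/1, 45/4, 506/45, 3081/274, 15911/1415, 162191/14424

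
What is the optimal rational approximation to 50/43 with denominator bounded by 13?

Expand x = 50/43 as a continued fraction with the Euclidean algorithm:
  50 = 1*43 + 7, so a_0 = 1.
  43 = 6*7 + 1, so a_1 = 6.
  7 = 7*1 + 0, so a_2 = 7.
so x = [1; 6, 7].
Convergents (p_i = a_i*p_{i-1} + p_{i-2}, q_i = a_i*q_{i-1} + q_{i-2} with p_{-2}=0, p_{-1}=1, q_{-2}=1, q_{-1}=0), until the denominator exceeds 13:
  i=0: a_0=1, p_0 = 1*1 + 0 = 1, q_0 = 1*0 + 1 = 1.
  i=1: a_1=6, p_1 = 6*1 + 1 = 7, q_1 = 6*1 + 0 = 6.
  i=2: a_2=7, p_2 = 7*7 + 1 = 50, q_2 = 7*6 + 1 = 43.
q_2 = 43 > 13, so the last convergent with denominator <= 13 is p_1/q_1 = 7/6.
The closest fraction with denominator <= 13 is either p_1/q_1 or the intermediate fraction (k*p_1 + p_0)/(k*q_1 + q_0) with the largest k >= 1 whose denominator stays <= 13; these approach x as k grows, and every other convergent or intermediate fraction in range is farther away.
Largest k: floor((13 - q_0)/q_1) = floor((13 - 1)/6) = 2.
That gives (2*7 + 1)/(2*6 + 1) = 15/13.
Compare the errors: |x - 7/6| = |50*6 - 7*43|/(43*6) = 1/258, and |x - 15/13| = |50*13 - 15*43|/(43*13) = 5/559.
Cross-multiplying, 1*559 = 559 < 1290 = 5*258, so 1/258 is smaller: the convergent 7/6 is closer to x than 15/13.

7/6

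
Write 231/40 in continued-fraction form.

Run the Euclidean algorithm on 231 and 40; the successive quotients are the partial quotients a_0, a_1, ... (each step inverts the fractional part left over by the previous one):
  231 = 5*40 + 31, so a_0 = 5.
  40 = 1*31 + 9, so a_1 = 1.
  31 = 3*9 + 4, so a_2 = 3.
  9 = 2*4 + 1, so a_3 = 2.
  4 = 4*1 + 0, so a_4 = 4.
The remainder reaches 0 after 5 divisions, so the expansion has 5 partial quotients, read off in order.

[5; 1, 3, 2, 4]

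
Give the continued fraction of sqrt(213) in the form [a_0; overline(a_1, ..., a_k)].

[14; overline(1, 1, 2, 6, 1, 8, 1, 6, 2, 1, 1, 28)]

Write x_i = (sqrt(213) + m_i)/d_i with (m_0, d_0) = (0, 1). a_0 = floor(sqrt(213)) = 14, since 14^2 = 196 <= 213 < 225 = 15^2.
Iterate m_{i+1} = d_i*a_i - m_i, d_{i+1} = (213 - m_{i+1}^2)/d_i, a_{i+1} = floor((a_0 + m_{i+1})/d_{i+1}):
  m_1 = 1*14 - 0 = 14, d_1 = (213 - 14^2)/1 = 17/1 = 17, a_1 = floor((14 + 14)/17) = 1.
  m_2 = 17*1 - 14 = 3, d_2 = (213 - 3^2)/17 = 204/17 = 12, a_2 = floor((14 + 3)/12) = 1.
  m_3 = 12*1 - 3 = 9, d_3 = (213 - 9^2)/12 = 132/12 = 11, a_3 = floor((14 + 9)/11) = 2.
  m_4 = 11*2 - 9 = 13, d_4 = (213 - 13^2)/11 = 44/11 = 4, a_4 = floor((14 + 13)/4) = 6.
  m_5 = 4*6 - 13 = 11, d_5 = (213 - 11^2)/4 = 92/4 = 23, a_5 = floor((14 + 11)/23) = 1.
  m_6 = 23*1 - 11 = 12, d_6 = (213 - 12^2)/23 = 69/23 = 3, a_6 = floor((14 + 12)/3) = 8.
  m_7 = 3*8 - 12 = 12, d_7 = (213 - 12^2)/3 = 69/3 = 23, a_7 = floor((14 + 12)/23) = 1.
  m_8 = 23*1 - 12 = 11, d_8 = (213 - 11^2)/23 = 92/23 = 4, a_8 = floor((14 + 11)/4) = 6.
  m_9 = 4*6 - 11 = 13, d_9 = (213 - 13^2)/4 = 44/4 = 11, a_9 = floor((14 + 13)/11) = 2.
  m_10 = 11*2 - 13 = 9, d_10 = (213 - 9^2)/11 = 132/11 = 12, a_10 = floor((14 + 9)/12) = 1.
  m_11 = 12*1 - 9 = 3, d_11 = (213 - 3^2)/12 = 204/12 = 17, a_11 = floor((14 + 3)/17) = 1.
  m_12 = 17*1 - 3 = 14, d_12 = (213 - 14^2)/17 = 17/17 = 1, a_12 = floor((14 + 14)/1) = 28.
  m_13 = 1*28 - 14 = 14, d_13 = (213 - 14^2)/1 = 17/1 = 17: (m_13, d_13) = (m_1, d_1) = (14, 17), so from here the quotients repeat a_1, ..., a_12; the period length is 12.
Hence the expansion of sqrt(213) is a_0 = 14 followed by the repeating block 1, 1, 2, 6, 1, 8, 1, 6, 2, 1, 1, 28 (period 12).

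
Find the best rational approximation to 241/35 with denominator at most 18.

62/9

Expand x = 241/35 as a continued fraction with the Euclidean algorithm:
  241 = 6*35 + 31, so a_0 = 6.
  35 = 1*31 + 4, so a_1 = 1.
  31 = 7*4 + 3, so a_2 = 7.
  4 = 1*3 + 1, so a_3 = 1.
  3 = 3*1 + 0, so a_4 = 3.
so x = [6; 1, 7, 1, 3].
Convergents (p_i = a_i*p_{i-1} + p_{i-2}, q_i = a_i*q_{i-1} + q_{i-2} with p_{-2}=0, p_{-1}=1, q_{-2}=1, q_{-1}=0), until the denominator exceeds 18:
  i=0: a_0=6, p_0 = 6*1 + 0 = 6, q_0 = 6*0 + 1 = 1.
  i=1: a_1=1, p_1 = 1*6 + 1 = 7, q_1 = 1*1 + 0 = 1.
  i=2: a_2=7, p_2 = 7*7 + 6 = 55, q_2 = 7*1 + 1 = 8.
  i=3: a_3=1, p_3 = 1*55 + 7 = 62, q_3 = 1*8 + 1 = 9.
  i=4: a_4=3, p_4 = 3*62 + 55 = 241, q_4 = 3*9 + 8 = 35.
q_4 = 35 > 18, so the last convergent with denominator <= 18 is p_3/q_3 = 62/9.
The closest fraction with denominator <= 18 is either p_3/q_3 or the intermediate fraction (k*p_3 + p_2)/(k*q_3 + q_2) with the largest k >= 1 whose denominator stays <= 18; these approach x as k grows, and every other convergent or intermediate fraction in range is farther away.
Largest k: floor((18 - q_2)/q_3) = floor((18 - 8)/9) = 1.
That gives (1*62 + 55)/(1*9 + 8) = 117/17.
Compare the errors: |x - 62/9| = |241*9 - 62*35|/(35*9) = 1/315, and |x - 117/17| = |241*17 - 117*35|/(35*17) = 2/595.
Cross-multiplying, 1*595 = 595 < 630 = 2*315, so 1/315 is smaller: the convergent 62/9 is closer to x than 117/17.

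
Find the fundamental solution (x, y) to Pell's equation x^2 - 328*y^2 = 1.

First expand sqrt(328) as a continued fraction. With x_i = (sqrt(328) + m_i)/d_i and (m_0, d_0) = (0, 1): a_0 = floor(sqrt(328)) = 18, since 18^2 = 324 <= 328 < 361 = 19^2.
Iterate m_{i+1} = d_i*a_i - m_i, d_{i+1} = (328 - m_{i+1}^2)/d_i, a_{i+1} = floor((a_0 + m_{i+1})/d_{i+1}):
  m_1 = 1*18 - 0 = 18, d_1 = (328 - 18^2)/1 = 4/1 = 4, a_1 = floor((18 + 18)/4) = 9.
  m_2 = 4*9 - 18 = 18, d_2 = (328 - 18^2)/4 = 4/4 = 1, a_2 = floor((18 + 18)/1) = 36.
  m_3 = 1*36 - 18 = 18, d_3 = (328 - 18^2)/1 = 4/1 = 4: (m_3, d_3) = (m_1, d_1) = (18, 4), so from here the quotients repeat a_1, a_2; the period length is 2.
So sqrt(328) = [18; (9, 36)] with period length k = 2.
k is even, so the fundamental solution of x^2 - 328y^2 = 1 is (p_{k-1}, q_{k-1}) = (p_1, q_1); compute convergents through index 1.
Convergents (p_i = a_i*p_{i-1} + p_{i-2}, q_i = a_i*q_{i-1} + q_{i-2} with p_{-2}=0, p_{-1}=1, q_{-2}=1, q_{-1}=0):
  i=0: a_0=18, p_0 = 18*1 + 0 = 18, q_0 = 18*0 + 1 = 1.
  i=1: a_1=9, p_1 = 9*18 + 1 = 163, q_1 = 9*1 + 0 = 9.
Check: 163^2 - 328*9^2 = 26569 - 26568 = 1, so (x, y) = (163, 9) solves the equation, and by the theorem it is the least positive solution.

(x, y) = (163, 9)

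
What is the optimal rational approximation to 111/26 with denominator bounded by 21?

64/15

Expand x = 111/26 as a continued fraction with the Euclidean algorithm:
  111 = 4*26 + 7, so a_0 = 4.
  26 = 3*7 + 5, so a_1 = 3.
  7 = 1*5 + 2, so a_2 = 1.
  5 = 2*2 + 1, so a_3 = 2.
  2 = 2*1 + 0, so a_4 = 2.
so x = [4; 3, 1, 2, 2].
Convergents (p_i = a_i*p_{i-1} + p_{i-2}, q_i = a_i*q_{i-1} + q_{i-2} with p_{-2}=0, p_{-1}=1, q_{-2}=1, q_{-1}=0), until the denominator exceeds 21:
  i=0: a_0=4, p_0 = 4*1 + 0 = 4, q_0 = 4*0 + 1 = 1.
  i=1: a_1=3, p_1 = 3*4 + 1 = 13, q_1 = 3*1 + 0 = 3.
  i=2: a_2=1, p_2 = 1*13 + 4 = 17, q_2 = 1*3 + 1 = 4.
  i=3: a_3=2, p_3 = 2*17 + 13 = 47, q_3 = 2*4 + 3 = 11.
  i=4: a_4=2, p_4 = 2*47 + 17 = 111, q_4 = 2*11 + 4 = 26.
q_4 = 26 > 21, so the last convergent with denominator <= 21 is p_3/q_3 = 47/11.
The closest fraction with denominator <= 21 is either p_3/q_3 or the intermediate fraction (k*p_3 + p_2)/(k*q_3 + q_2) with the largest k >= 1 whose denominator stays <= 21; these approach x as k grows, and every other convergent or intermediate fraction in range is farther away.
Largest k: floor((21 - q_2)/q_3) = floor((21 - 4)/11) = 1.
That gives (1*47 + 17)/(1*11 + 4) = 64/15.
Compare the errors: |x - 47/11| = |111*11 - 47*26|/(26*11) = 1/286, and |x - 64/15| = |111*15 - 64*26|/(26*15) = 1/390.
Cross-multiplying, 1*286 = 286 < 390 = 1*390, so 1/390 is smaller: the intermediate fraction 64/15 is closer to x than 47/11.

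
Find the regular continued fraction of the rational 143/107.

Run the Euclidean algorithm on 143 and 107; the successive quotients are the partial quotients a_0, a_1, ... (each step inverts the fractional part left over by the previous one):
  143 = 1*107 + 36, so a_0 = 1.
  107 = 2*36 + 35, so a_1 = 2.
  36 = 1*35 + 1, so a_2 = 1.
  35 = 35*1 + 0, so a_3 = 35.
The remainder reaches 0 after 4 divisions, so the expansion has 4 partial quotients, read off in order.

[1; 2, 1, 35]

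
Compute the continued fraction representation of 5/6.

[0; 1, 5]

Run the Euclidean algorithm on 5 and 6; the successive quotients are the partial quotients a_0, a_1, ... (each step inverts the fractional part left over by the previous one):
  5 = 0*6 + 5, so a_0 = 0.
  6 = 1*5 + 1, so a_1 = 1.
  5 = 5*1 + 0, so a_2 = 5.
The remainder reaches 0 after 3 divisions, so the expansion has 3 partial quotients, read off in order.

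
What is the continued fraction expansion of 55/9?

[6; 9]

Run the Euclidean algorithm on 55 and 9; the successive quotients are the partial quotients a_0, a_1, ... (each step inverts the fractional part left over by the previous one):
  55 = 6*9 + 1, so a_0 = 6.
  9 = 9*1 + 0, so a_1 = 9.
The remainder reaches 0 after 2 divisions, so the expansion has 2 partial quotients, read off in order.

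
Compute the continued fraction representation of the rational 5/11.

Run the Euclidean algorithm on 5 and 11; the successive quotients are the partial quotients a_0, a_1, ... (each step inverts the fractional part left over by the previous one):
  5 = 0*11 + 5, so a_0 = 0.
  11 = 2*5 + 1, so a_1 = 2.
  5 = 5*1 + 0, so a_2 = 5.
The remainder reaches 0 after 3 divisions, so the expansion has 3 partial quotients, read off in order.

[0; 2, 5]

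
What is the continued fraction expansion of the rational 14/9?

[1; 1, 1, 4]

Run the Euclidean algorithm on 14 and 9; the successive quotients are the partial quotients a_0, a_1, ... (each step inverts the fractional part left over by the previous one):
  14 = 1*9 + 5, so a_0 = 1.
  9 = 1*5 + 4, so a_1 = 1.
  5 = 1*4 + 1, so a_2 = 1.
  4 = 4*1 + 0, so a_3 = 4.
The remainder reaches 0 after 4 divisions, so the expansion has 4 partial quotients, read off in order.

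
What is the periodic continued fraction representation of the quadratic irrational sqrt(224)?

[14; (1, 28)]

Write x_i = (sqrt(224) + m_i)/d_i with (m_0, d_0) = (0, 1). a_0 = floor(sqrt(224)) = 14, since 14^2 = 196 <= 224 < 225 = 15^2.
Iterate m_{i+1} = d_i*a_i - m_i, d_{i+1} = (224 - m_{i+1}^2)/d_i, a_{i+1} = floor((a_0 + m_{i+1})/d_{i+1}):
  m_1 = 1*14 - 0 = 14, d_1 = (224 - 14^2)/1 = 28/1 = 28, a_1 = floor((14 + 14)/28) = 1.
  m_2 = 28*1 - 14 = 14, d_2 = (224 - 14^2)/28 = 28/28 = 1, a_2 = floor((14 + 14)/1) = 28.
  m_3 = 1*28 - 14 = 14, d_3 = (224 - 14^2)/1 = 28/1 = 28: (m_3, d_3) = (m_1, d_1) = (14, 28), so from here the quotients repeat a_1, a_2; the period length is 2.
Hence the expansion of sqrt(224) is a_0 = 14 followed by the repeating block 1, 28 (period 2).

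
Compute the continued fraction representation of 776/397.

Run the Euclidean algorithm on 776 and 397; the successive quotients are the partial quotients a_0, a_1, ... (each step inverts the fractional part left over by the previous one):
  776 = 1*397 + 379, so a_0 = 1.
  397 = 1*379 + 18, so a_1 = 1.
  379 = 21*18 + 1, so a_2 = 21.
  18 = 18*1 + 0, so a_3 = 18.
The remainder reaches 0 after 4 divisions, so the expansion has 4 partial quotients, read off in order.

[1; 1, 21, 18]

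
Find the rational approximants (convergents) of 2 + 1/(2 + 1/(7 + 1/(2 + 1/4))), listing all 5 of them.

Using the convergent recurrence p_i = a_i*p_{i-1} + p_{i-2}, q_i = a_i*q_{i-1} + q_{i-2} with p_{-2}=0, p_{-1}=1, q_{-2}=1, q_{-1}=0:
  i=0: a_0=2, p_0 = 2*1 + 0 = 2, q_0 = 2*0 + 1 = 1.
  i=1: a_1=2, p_1 = 2*2 + 1 = 5, q_1 = 2*1 + 0 = 2.
  i=2: a_2=7, p_2 = 7*5 + 2 = 37, q_2 = 7*2 + 1 = 15.
  i=3: a_3=2, p_3 = 2*37 + 5 = 79, q_3 = 2*15 + 2 = 32.
  i=4: a_4=4, p_4 = 4*79 + 37 = 353, q_4 = 4*32 + 15 = 143.

2/1, 5/2, 37/15, 79/32, 353/143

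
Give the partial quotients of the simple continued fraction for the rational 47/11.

[4; 3, 1, 2]

Run the Euclidean algorithm on 47 and 11; the successive quotients are the partial quotients a_0, a_1, ... (each step inverts the fractional part left over by the previous one):
  47 = 4*11 + 3, so a_0 = 4.
  11 = 3*3 + 2, so a_1 = 3.
  3 = 1*2 + 1, so a_2 = 1.
  2 = 2*1 + 0, so a_3 = 2.
The remainder reaches 0 after 4 divisions, so the expansion has 4 partial quotients, read off in order.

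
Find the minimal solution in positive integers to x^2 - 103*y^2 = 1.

(x, y) = (227528, 22419)

First expand sqrt(103) as a continued fraction. With x_i = (sqrt(103) + m_i)/d_i and (m_0, d_0) = (0, 1): a_0 = floor(sqrt(103)) = 10, since 10^2 = 100 <= 103 < 121 = 11^2.
Iterate m_{i+1} = d_i*a_i - m_i, d_{i+1} = (103 - m_{i+1}^2)/d_i, a_{i+1} = floor((a_0 + m_{i+1})/d_{i+1}):
  m_1 = 1*10 - 0 = 10, d_1 = (103 - 10^2)/1 = 3/1 = 3, a_1 = floor((10 + 10)/3) = 6.
  m_2 = 3*6 - 10 = 8, d_2 = (103 - 8^2)/3 = 39/3 = 13, a_2 = floor((10 + 8)/13) = 1.
  m_3 = 13*1 - 8 = 5, d_3 = (103 - 5^2)/13 = 78/13 = 6, a_3 = floor((10 + 5)/6) = 2.
  m_4 = 6*2 - 5 = 7, d_4 = (103 - 7^2)/6 = 54/6 = 9, a_4 = floor((10 + 7)/9) = 1.
  m_5 = 9*1 - 7 = 2, d_5 = (103 - 2^2)/9 = 99/9 = 11, a_5 = floor((10 + 2)/11) = 1.
  m_6 = 11*1 - 2 = 9, d_6 = (103 - 9^2)/11 = 22/11 = 2, a_6 = floor((10 + 9)/2) = 9.
  m_7 = 2*9 - 9 = 9, d_7 = (103 - 9^2)/2 = 22/2 = 11, a_7 = floor((10 + 9)/11) = 1.
  m_8 = 11*1 - 9 = 2, d_8 = (103 - 2^2)/11 = 99/11 = 9, a_8 = floor((10 + 2)/9) = 1.
  m_9 = 9*1 - 2 = 7, d_9 = (103 - 7^2)/9 = 54/9 = 6, a_9 = floor((10 + 7)/6) = 2.
  m_10 = 6*2 - 7 = 5, d_10 = (103 - 5^2)/6 = 78/6 = 13, a_10 = floor((10 + 5)/13) = 1.
  m_11 = 13*1 - 5 = 8, d_11 = (103 - 8^2)/13 = 39/13 = 3, a_11 = floor((10 + 8)/3) = 6.
  m_12 = 3*6 - 8 = 10, d_12 = (103 - 10^2)/3 = 3/3 = 1, a_12 = floor((10 + 10)/1) = 20.
  m_13 = 1*20 - 10 = 10, d_13 = (103 - 10^2)/1 = 3/1 = 3: (m_13, d_13) = (m_1, d_1) = (10, 3), so from here the quotients repeat a_1, ..., a_12; the period length is 12.
So sqrt(103) = [10; (6, 1, 2, 1, 1, 9, 1, 1, 2, 1, 6, 20)] with period length k = 12.
k is even, so the fundamental solution of x^2 - 103y^2 = 1 is (p_{k-1}, q_{k-1}) = (p_11, q_11); compute convergents through index 11.
Convergents (p_i = a_i*p_{i-1} + p_{i-2}, q_i = a_i*q_{i-1} + q_{i-2} with p_{-2}=0, p_{-1}=1, q_{-2}=1, q_{-1}=0):
  i=0: a_0=10, p_0 = 10*1 + 0 = 10, q_0 = 10*0 + 1 = 1.
  i=1: a_1=6, p_1 = 6*10 + 1 = 61, q_1 = 6*1 + 0 = 6.
  i=2: a_2=1, p_2 = 1*61 + 10 = 71, q_2 = 1*6 + 1 = 7.
  i=3: a_3=2, p_3 = 2*71 + 61 = 203, q_3 = 2*7 + 6 = 20.
  i=4: a_4=1, p_4 = 1*203 + 71 = 274, q_4 = 1*20 + 7 = 27.
  i=5: a_5=1, p_5 = 1*274 + 203 = 477, q_5 = 1*27 + 20 = 47.
  i=6: a_6=9, p_6 = 9*477 + 274 = 4567, q_6 = 9*47 + 27 = 450.
  i=7: a_7=1, p_7 = 1*4567 + 477 = 5044, q_7 = 1*450 + 47 = 497.
  i=8: a_8=1, p_8 = 1*5044 + 4567 = 9611, q_8 = 1*497 + 450 = 947.
  i=9: a_9=2, p_9 = 2*9611 + 5044 = 24266, q_9 = 2*947 + 497 = 2391.
  i=10: a_10=1, p_10 = 1*24266 + 9611 = 33877, q_10 = 1*2391 + 947 = 3338.
  i=11: a_11=6, p_11 = 6*33877 + 24266 = 227528, q_11 = 6*3338 + 2391 = 22419.
Check: 227528^2 - 103*22419^2 = 51768990784 - 51768990783 = 1, so (x, y) = (227528, 22419) solves the equation, and by the theorem it is the least positive solution.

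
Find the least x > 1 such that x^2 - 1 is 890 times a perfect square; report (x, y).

First expand sqrt(890) as a continued fraction. With x_i = (sqrt(890) + m_i)/d_i and (m_0, d_0) = (0, 1): a_0 = floor(sqrt(890)) = 29, since 29^2 = 841 <= 890 < 900 = 30^2.
Iterate m_{i+1} = d_i*a_i - m_i, d_{i+1} = (890 - m_{i+1}^2)/d_i, a_{i+1} = floor((a_0 + m_{i+1})/d_{i+1}):
  m_1 = 1*29 - 0 = 29, d_1 = (890 - 29^2)/1 = 49/1 = 49, a_1 = floor((29 + 29)/49) = 1.
  m_2 = 49*1 - 29 = 20, d_2 = (890 - 20^2)/49 = 490/49 = 10, a_2 = floor((29 + 20)/10) = 4.
  m_3 = 10*4 - 20 = 20, d_3 = (890 - 20^2)/10 = 490/10 = 49, a_3 = floor((29 + 20)/49) = 1.
  m_4 = 49*1 - 20 = 29, d_4 = (890 - 29^2)/49 = 49/49 = 1, a_4 = floor((29 + 29)/1) = 58.
  m_5 = 1*58 - 29 = 29, d_5 = (890 - 29^2)/1 = 49/1 = 49: (m_5, d_5) = (m_1, d_1) = (29, 49), so from here the quotients repeat a_1, ..., a_4; the period length is 4.
So sqrt(890) = [29; (1, 4, 1, 58)] with period length k = 4.
k is even, so the fundamental solution of x^2 - 890y^2 = 1 is (p_{k-1}, q_{k-1}) = (p_3, q_3); compute convergents through index 3.
Convergents (p_i = a_i*p_{i-1} + p_{i-2}, q_i = a_i*q_{i-1} + q_{i-2} with p_{-2}=0, p_{-1}=1, q_{-2}=1, q_{-1}=0):
  i=0: a_0=29, p_0 = 29*1 + 0 = 29, q_0 = 29*0 + 1 = 1.
  i=1: a_1=1, p_1 = 1*29 + 1 = 30, q_1 = 1*1 + 0 = 1.
  i=2: a_2=4, p_2 = 4*30 + 29 = 149, q_2 = 4*1 + 1 = 5.
  i=3: a_3=1, p_3 = 1*149 + 30 = 179, q_3 = 1*5 + 1 = 6.
Check: 179^2 - 890*6^2 = 32041 - 32040 = 1, so (x, y) = (179, 6) solves the equation, and by the theorem it is the least positive solution.

(x, y) = (179, 6)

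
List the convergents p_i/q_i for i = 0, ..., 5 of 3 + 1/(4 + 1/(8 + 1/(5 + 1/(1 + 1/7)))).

Using the convergent recurrence p_i = a_i*p_{i-1} + p_{i-2}, q_i = a_i*q_{i-1} + q_{i-2} with p_{-2}=0, p_{-1}=1, q_{-2}=1, q_{-1}=0:
  i=0: a_0=3, p_0 = 3*1 + 0 = 3, q_0 = 3*0 + 1 = 1.
  i=1: a_1=4, p_1 = 4*3 + 1 = 13, q_1 = 4*1 + 0 = 4.
  i=2: a_2=8, p_2 = 8*13 + 3 = 107, q_2 = 8*4 + 1 = 33.
  i=3: a_3=5, p_3 = 5*107 + 13 = 548, q_3 = 5*33 + 4 = 169.
  i=4: a_4=1, p_4 = 1*548 + 107 = 655, q_4 = 1*169 + 33 = 202.
  i=5: a_5=7, p_5 = 7*655 + 548 = 5133, q_5 = 7*202 + 169 = 1583.

3/1, 13/4, 107/33, 548/169, 655/202, 5133/1583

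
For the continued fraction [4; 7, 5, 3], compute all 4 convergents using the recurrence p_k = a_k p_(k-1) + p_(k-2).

Using the convergent recurrence p_i = a_i*p_{i-1} + p_{i-2}, q_i = a_i*q_{i-1} + q_{i-2} with p_{-2}=0, p_{-1}=1, q_{-2}=1, q_{-1}=0:
  i=0: a_0=4, p_0 = 4*1 + 0 = 4, q_0 = 4*0 + 1 = 1.
  i=1: a_1=7, p_1 = 7*4 + 1 = 29, q_1 = 7*1 + 0 = 7.
  i=2: a_2=5, p_2 = 5*29 + 4 = 149, q_2 = 5*7 + 1 = 36.
  i=3: a_3=3, p_3 = 3*149 + 29 = 476, q_3 = 3*36 + 7 = 115.

4/1, 29/7, 149/36, 476/115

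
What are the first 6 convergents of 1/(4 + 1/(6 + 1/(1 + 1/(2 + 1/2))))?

0/1, 1/4, 6/25, 7/29, 20/83, 47/195

Using the convergent recurrence p_i = a_i*p_{i-1} + p_{i-2}, q_i = a_i*q_{i-1} + q_{i-2} with p_{-2}=0, p_{-1}=1, q_{-2}=1, q_{-1}=0:
  i=0: a_0=0, p_0 = 0*1 + 0 = 0, q_0 = 0*0 + 1 = 1.
  i=1: a_1=4, p_1 = 4*0 + 1 = 1, q_1 = 4*1 + 0 = 4.
  i=2: a_2=6, p_2 = 6*1 + 0 = 6, q_2 = 6*4 + 1 = 25.
  i=3: a_3=1, p_3 = 1*6 + 1 = 7, q_3 = 1*25 + 4 = 29.
  i=4: a_4=2, p_4 = 2*7 + 6 = 20, q_4 = 2*29 + 25 = 83.
  i=5: a_5=2, p_5 = 2*20 + 7 = 47, q_5 = 2*83 + 29 = 195.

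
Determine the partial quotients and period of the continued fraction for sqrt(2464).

[49; (1, 1, 1, 3, 3, 3, 1, 1, 1, 98)]

Write x_i = (sqrt(2464) + m_i)/d_i with (m_0, d_0) = (0, 1). a_0 = floor(sqrt(2464)) = 49, since 49^2 = 2401 <= 2464 < 2500 = 50^2.
Iterate m_{i+1} = d_i*a_i - m_i, d_{i+1} = (2464 - m_{i+1}^2)/d_i, a_{i+1} = floor((a_0 + m_{i+1})/d_{i+1}):
  m_1 = 1*49 - 0 = 49, d_1 = (2464 - 49^2)/1 = 63/1 = 63, a_1 = floor((49 + 49)/63) = 1.
  m_2 = 63*1 - 49 = 14, d_2 = (2464 - 14^2)/63 = 2268/63 = 36, a_2 = floor((49 + 14)/36) = 1.
  m_3 = 36*1 - 14 = 22, d_3 = (2464 - 22^2)/36 = 1980/36 = 55, a_3 = floor((49 + 22)/55) = 1.
  m_4 = 55*1 - 22 = 33, d_4 = (2464 - 33^2)/55 = 1375/55 = 25, a_4 = floor((49 + 33)/25) = 3.
  m_5 = 25*3 - 33 = 42, d_5 = (2464 - 42^2)/25 = 700/25 = 28, a_5 = floor((49 + 42)/28) = 3.
  m_6 = 28*3 - 42 = 42, d_6 = (2464 - 42^2)/28 = 700/28 = 25, a_6 = floor((49 + 42)/25) = 3.
  m_7 = 25*3 - 42 = 33, d_7 = (2464 - 33^2)/25 = 1375/25 = 55, a_7 = floor((49 + 33)/55) = 1.
  m_8 = 55*1 - 33 = 22, d_8 = (2464 - 22^2)/55 = 1980/55 = 36, a_8 = floor((49 + 22)/36) = 1.
  m_9 = 36*1 - 22 = 14, d_9 = (2464 - 14^2)/36 = 2268/36 = 63, a_9 = floor((49 + 14)/63) = 1.
  m_10 = 63*1 - 14 = 49, d_10 = (2464 - 49^2)/63 = 63/63 = 1, a_10 = floor((49 + 49)/1) = 98.
  m_11 = 1*98 - 49 = 49, d_11 = (2464 - 49^2)/1 = 63/1 = 63: (m_11, d_11) = (m_1, d_1) = (49, 63), so from here the quotients repeat a_1, ..., a_10; the period length is 10.
Hence the expansion of sqrt(2464) is a_0 = 49 followed by the repeating block 1, 1, 1, 3, 3, 3, 1, 1, 1, 98 (period 10).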